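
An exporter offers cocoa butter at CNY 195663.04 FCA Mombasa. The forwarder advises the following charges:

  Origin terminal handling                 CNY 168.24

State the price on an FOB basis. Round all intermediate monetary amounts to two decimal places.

From FCA to FOB, the seller additionally bears: origin terminal.
FOB price = 195663.04 + 168.24 = 195831.28

FOB price: CNY 195831.28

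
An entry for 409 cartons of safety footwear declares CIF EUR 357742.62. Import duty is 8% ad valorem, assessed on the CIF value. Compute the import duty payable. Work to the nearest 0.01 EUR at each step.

Import duty = 357742.62 × 8% = 28619.41

Import duty: EUR 28619.41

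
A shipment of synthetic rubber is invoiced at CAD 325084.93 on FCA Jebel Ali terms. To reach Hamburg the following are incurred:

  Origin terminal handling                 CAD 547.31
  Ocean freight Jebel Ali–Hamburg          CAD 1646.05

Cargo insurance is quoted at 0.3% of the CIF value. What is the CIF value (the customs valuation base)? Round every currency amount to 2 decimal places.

Let C be the CIF value. C = FCA price + pre-shipment costs + freight + 0.3% × C
C − 0.3% × C = 325084.93 + 547.31 + 1646.05
0.997 × C = 327278.29
C = 327278.29 / 0.997 = 328263.08
Insurance premium = 0.3% × 328263.08 = 984.79

CIF value: CAD 328263.08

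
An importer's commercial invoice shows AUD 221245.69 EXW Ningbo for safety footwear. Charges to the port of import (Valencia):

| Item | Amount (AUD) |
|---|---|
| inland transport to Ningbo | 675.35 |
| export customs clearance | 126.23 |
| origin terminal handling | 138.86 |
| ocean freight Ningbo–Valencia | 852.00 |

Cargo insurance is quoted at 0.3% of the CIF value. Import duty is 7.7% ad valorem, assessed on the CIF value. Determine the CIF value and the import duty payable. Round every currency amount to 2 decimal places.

CIF value: AUD 223709.26; import duty: AUD 17225.61

Let C be the CIF value. C = EXW price + pre-shipment costs + freight + 0.3% × C
C − 0.3% × C = 221245.69 + 675.35 + 126.23 + 138.86 + 852.00
0.997 × C = 223038.13
C = 223038.13 / 0.997 = 223709.26
Insurance premium = 0.3% × 223709.26 = 671.13
Import duty = 223709.26 × 7.7% = 17225.61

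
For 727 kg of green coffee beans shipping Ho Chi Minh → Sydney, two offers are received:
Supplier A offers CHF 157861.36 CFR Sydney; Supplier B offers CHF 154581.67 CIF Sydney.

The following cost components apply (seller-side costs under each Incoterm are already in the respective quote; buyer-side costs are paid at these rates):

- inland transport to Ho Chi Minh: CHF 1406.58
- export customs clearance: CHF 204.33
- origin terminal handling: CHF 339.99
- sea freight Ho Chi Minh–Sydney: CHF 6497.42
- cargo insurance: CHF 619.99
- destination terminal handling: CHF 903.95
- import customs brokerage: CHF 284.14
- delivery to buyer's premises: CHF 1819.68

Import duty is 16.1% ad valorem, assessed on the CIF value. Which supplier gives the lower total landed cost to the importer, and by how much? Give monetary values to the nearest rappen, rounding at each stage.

Supplier B is cheaper by CHF 4527.53

Supplier A (CFR):
CIF value = CFR price + insurance = 157861.36 + 619.99 = 158481.35
Import duty = 158481.35 × 16.1% = 25515.50
Buyer bears (A): 619.99 + 903.95 + 284.14 + 1819.68 = 3627.76
Landed cost (A) = invoice 157861.36 + 3627.76 + duty 25515.50 = 187004.62
Supplier B (CIF):
The CIF price already equals the CIF value: 154581.67
Import duty = 154581.67 × 16.1% = 24887.65
Buyer bears (B): 903.95 + 284.14 + 1819.68 = 3007.77
Landed cost (B) = invoice 154581.67 + 3007.77 + duty 24887.65 = 182477.09
Difference = |187004.62 − 182477.09| = 4527.53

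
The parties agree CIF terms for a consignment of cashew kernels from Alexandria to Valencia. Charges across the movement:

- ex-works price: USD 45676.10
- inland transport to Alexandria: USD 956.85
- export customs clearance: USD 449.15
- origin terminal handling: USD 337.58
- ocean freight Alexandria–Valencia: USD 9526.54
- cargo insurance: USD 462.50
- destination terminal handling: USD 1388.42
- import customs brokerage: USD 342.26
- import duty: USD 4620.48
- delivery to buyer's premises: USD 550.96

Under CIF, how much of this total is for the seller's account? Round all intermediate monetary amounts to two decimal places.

CIF: the seller pays costs through ocean freight and marine insurance to the destination port.
Seller's account: goods 45676.10 + inland to port 956.85 + export clearance 449.15 + origin terminal 337.58 + freight 9526.54 + insurance 462.50 = 57408.72
Buyer's account: destination terminal 1388.42 + brokerage 342.26 + duty 4620.48 + delivery 550.96 = 6902.12

Seller's account: USD 57408.72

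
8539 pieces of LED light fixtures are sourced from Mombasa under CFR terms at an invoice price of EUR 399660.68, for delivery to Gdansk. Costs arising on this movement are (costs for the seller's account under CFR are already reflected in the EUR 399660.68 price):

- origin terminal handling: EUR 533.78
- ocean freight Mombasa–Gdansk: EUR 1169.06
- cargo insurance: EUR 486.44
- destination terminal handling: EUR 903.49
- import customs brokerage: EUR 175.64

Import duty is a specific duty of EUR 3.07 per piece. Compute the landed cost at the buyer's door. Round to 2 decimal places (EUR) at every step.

Total landed cost: EUR 427440.98

CFR: the seller pays costs through ocean freight to the destination port, but not insurance.
Already in the invoice (seller's account under CFR): origin terminal, freight — exclude.
CIF value = CFR price + insurance = 399660.68 + 486.44 = 400147.12
Import duty = 8539 × 3.07 = 26214.73
Buyer bears: insurance 486.44 + destination terminal 903.49 + brokerage 175.64 + duty 26214.73 = 27780.30
Landed cost = invoice 399660.68 + 27780.30 = 427440.98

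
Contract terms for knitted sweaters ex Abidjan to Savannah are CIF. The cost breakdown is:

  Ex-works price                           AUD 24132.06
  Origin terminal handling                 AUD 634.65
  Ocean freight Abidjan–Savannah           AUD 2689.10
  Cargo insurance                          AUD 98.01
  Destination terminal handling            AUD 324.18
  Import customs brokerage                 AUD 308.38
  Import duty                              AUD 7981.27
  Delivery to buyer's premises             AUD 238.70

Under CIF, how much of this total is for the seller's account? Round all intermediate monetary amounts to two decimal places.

Seller's account: AUD 27553.82

CIF: the seller pays costs through ocean freight and marine insurance to the destination port.
Seller's account: goods 24132.06 + origin terminal 634.65 + freight 2689.10 + insurance 98.01 = 27553.82
Buyer's account: destination terminal 324.18 + brokerage 308.38 + duty 7981.27 + delivery 238.70 = 8852.53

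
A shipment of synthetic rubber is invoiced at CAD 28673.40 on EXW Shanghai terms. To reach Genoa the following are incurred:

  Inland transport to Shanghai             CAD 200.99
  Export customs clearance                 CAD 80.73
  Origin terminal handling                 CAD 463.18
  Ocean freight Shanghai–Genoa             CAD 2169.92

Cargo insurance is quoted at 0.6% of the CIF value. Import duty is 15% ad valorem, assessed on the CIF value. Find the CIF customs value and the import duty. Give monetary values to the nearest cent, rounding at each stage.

CIF value: CAD 31778.89; import duty: CAD 4766.83

Let C be the CIF value. C = EXW price + pre-shipment costs + freight + 0.6% × C
C − 0.6% × C = 28673.40 + 200.99 + 80.73 + 463.18 + 2169.92
0.994 × C = 31588.22
C = 31588.22 / 0.994 = 31778.89
Insurance premium = 0.6% × 31778.89 = 190.67
Import duty = 31778.89 × 15% = 4766.83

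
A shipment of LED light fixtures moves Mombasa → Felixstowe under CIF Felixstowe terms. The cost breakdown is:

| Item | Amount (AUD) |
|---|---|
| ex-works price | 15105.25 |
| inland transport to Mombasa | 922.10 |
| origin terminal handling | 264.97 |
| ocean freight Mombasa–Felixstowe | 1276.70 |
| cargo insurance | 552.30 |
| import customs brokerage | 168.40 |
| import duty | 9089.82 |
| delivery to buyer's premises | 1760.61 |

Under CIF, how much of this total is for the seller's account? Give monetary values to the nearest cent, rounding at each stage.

CIF: the seller pays costs through ocean freight and marine insurance to the destination port.
Seller's account: goods 15105.25 + inland to port 922.10 + origin terminal 264.97 + freight 1276.70 + insurance 552.30 = 18121.32
Buyer's account: brokerage 168.40 + duty 9089.82 + delivery 1760.61 = 11018.83

Seller's account: AUD 18121.32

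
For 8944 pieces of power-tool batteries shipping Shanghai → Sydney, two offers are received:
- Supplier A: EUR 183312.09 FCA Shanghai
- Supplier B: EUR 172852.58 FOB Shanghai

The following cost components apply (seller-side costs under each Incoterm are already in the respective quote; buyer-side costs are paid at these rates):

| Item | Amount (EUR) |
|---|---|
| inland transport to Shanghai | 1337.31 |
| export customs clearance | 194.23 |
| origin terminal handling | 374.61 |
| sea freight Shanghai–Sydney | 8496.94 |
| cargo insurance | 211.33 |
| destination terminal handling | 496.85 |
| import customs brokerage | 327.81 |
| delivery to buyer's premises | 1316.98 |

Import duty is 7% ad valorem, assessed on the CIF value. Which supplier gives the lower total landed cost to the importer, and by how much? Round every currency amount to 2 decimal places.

Supplier B is cheaper by EUR 11592.51

Supplier A (FCA):
CIF value = FCA price + origin terminal + freight + insurance = 183312.09 + 374.61 + 8496.94 + 211.33 = 192394.97
Import duty = 192394.97 × 7% = 13467.65
Buyer bears (A): 374.61 + 8496.94 + 211.33 + 496.85 + 327.81 + 1316.98 = 11224.52
Landed cost (A) = invoice 183312.09 + 11224.52 + duty 13467.65 = 208004.26
Supplier B (FOB):
CIF value = FOB price + freight + insurance = 172852.58 + 8496.94 + 211.33 = 181560.85
Import duty = 181560.85 × 7% = 12709.26
Buyer bears (B): 8496.94 + 211.33 + 496.85 + 327.81 + 1316.98 = 10849.91
Landed cost (B) = invoice 172852.58 + 10849.91 + duty 12709.26 = 196411.75
Difference = |208004.26 − 196411.75| = 11592.51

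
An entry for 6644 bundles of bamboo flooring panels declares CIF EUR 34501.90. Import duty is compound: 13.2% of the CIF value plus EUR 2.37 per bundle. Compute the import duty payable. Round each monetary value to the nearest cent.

Import duty: EUR 20300.53

Ad valorem component: 34501.90 × 13.2% = 4554.25
Specific component: 6644 × 2.37 = 15746.28
Import duty = 4554.25 + 15746.28 = 20300.53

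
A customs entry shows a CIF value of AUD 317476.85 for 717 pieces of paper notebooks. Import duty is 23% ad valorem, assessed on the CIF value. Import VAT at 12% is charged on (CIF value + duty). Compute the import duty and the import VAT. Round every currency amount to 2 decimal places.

Import duty: AUD 73019.68; import VAT: AUD 46859.58

Import duty = 317476.85 × 23% = 73019.68
VAT base = CIF + duty = 317476.85 + 73019.68 = 390496.53
Import VAT = 390496.53 × 12% = 46859.58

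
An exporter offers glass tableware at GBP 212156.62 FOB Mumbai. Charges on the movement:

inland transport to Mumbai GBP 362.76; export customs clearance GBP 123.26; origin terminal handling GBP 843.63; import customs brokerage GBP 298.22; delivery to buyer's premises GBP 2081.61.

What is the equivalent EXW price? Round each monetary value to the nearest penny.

Not relevant to the conversion: brokerage, delivery — on the buyer under both terms; not part of either seller's price.
From FOB to EXW, the seller no longer bears: inland to port, export clearance, origin terminal.
EXW price = 212156.62 − 362.76 − 123.26 − 843.63 = 210826.97

EXW price: GBP 210826.97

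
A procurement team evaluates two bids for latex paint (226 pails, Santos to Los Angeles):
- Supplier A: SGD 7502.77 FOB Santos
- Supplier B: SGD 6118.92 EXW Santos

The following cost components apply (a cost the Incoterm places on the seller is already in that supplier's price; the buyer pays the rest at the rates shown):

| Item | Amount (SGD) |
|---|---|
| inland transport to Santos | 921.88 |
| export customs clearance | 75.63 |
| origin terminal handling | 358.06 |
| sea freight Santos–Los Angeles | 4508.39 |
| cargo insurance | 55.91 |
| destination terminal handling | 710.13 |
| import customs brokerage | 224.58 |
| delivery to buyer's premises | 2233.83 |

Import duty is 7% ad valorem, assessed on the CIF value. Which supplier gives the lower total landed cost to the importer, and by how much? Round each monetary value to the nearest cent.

Supplier A (FOB):
CIF value = FOB price + freight + insurance = 7502.77 + 4508.39 + 55.91 = 12067.07
Import duty = 12067.07 × 7% = 844.69
Buyer bears (A): 4508.39 + 55.91 + 710.13 + 224.58 + 2233.83 = 7732.84
Landed cost (A) = invoice 7502.77 + 7732.84 + duty 844.69 = 16080.30
Supplier B (EXW):
CIF value = EXW price + inland to port + export clearance + origin terminal + freight + insurance = 6118.92 + 921.88 + 75.63 + 358.06 + 4508.39 + 55.91 = 12038.79
Import duty = 12038.79 × 7% = 842.72
Buyer bears (B): 921.88 + 75.63 + 358.06 + 4508.39 + 55.91 + 710.13 + 224.58 + 2233.83 = 9088.41
Landed cost (B) = invoice 6118.92 + 9088.41 + duty 842.72 = 16050.05
Difference = |16080.30 − 16050.05| = 30.25

Supplier B is cheaper by SGD 30.25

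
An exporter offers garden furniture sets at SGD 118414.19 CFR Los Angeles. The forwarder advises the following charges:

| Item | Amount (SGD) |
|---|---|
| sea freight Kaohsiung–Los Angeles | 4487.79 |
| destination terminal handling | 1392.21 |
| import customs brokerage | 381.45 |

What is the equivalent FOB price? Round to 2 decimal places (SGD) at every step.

FOB price: SGD 113926.40

Not relevant to the conversion: destination terminal, brokerage — on the buyer under both terms; not part of either seller's price.
From CFR to FOB, the seller no longer bears: freight.
FOB price = 118414.19 − 4487.79 = 113926.40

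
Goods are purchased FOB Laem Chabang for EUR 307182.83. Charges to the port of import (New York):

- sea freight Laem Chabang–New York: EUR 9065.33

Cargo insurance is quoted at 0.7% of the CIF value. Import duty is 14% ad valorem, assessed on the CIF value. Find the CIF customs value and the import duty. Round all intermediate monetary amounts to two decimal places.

Let C be the CIF value. C = FOB price + freight + 0.7% × C
C − 0.7% × C = 307182.83 + 9065.33
0.993 × C = 316248.16
C = 316248.16 / 0.993 = 318477.50
Insurance premium = 0.7% × 318477.50 = 2229.34
Import duty = 318477.50 × 14% = 44586.85

CIF value: EUR 318477.50; import duty: EUR 44586.85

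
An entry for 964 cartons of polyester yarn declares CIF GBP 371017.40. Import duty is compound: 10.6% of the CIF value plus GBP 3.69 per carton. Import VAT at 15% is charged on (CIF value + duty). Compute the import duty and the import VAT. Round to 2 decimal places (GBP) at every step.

Ad valorem component: 371017.40 × 10.6% = 39327.84
Specific component: 964 × 3.69 = 3557.16
Import duty = 39327.84 + 3557.16 = 42885.00
VAT base = CIF + duty = 371017.40 + 42885.00 = 413902.40
Import VAT = 413902.40 × 15% = 62085.36

Import duty: GBP 42885.00; import VAT: GBP 62085.36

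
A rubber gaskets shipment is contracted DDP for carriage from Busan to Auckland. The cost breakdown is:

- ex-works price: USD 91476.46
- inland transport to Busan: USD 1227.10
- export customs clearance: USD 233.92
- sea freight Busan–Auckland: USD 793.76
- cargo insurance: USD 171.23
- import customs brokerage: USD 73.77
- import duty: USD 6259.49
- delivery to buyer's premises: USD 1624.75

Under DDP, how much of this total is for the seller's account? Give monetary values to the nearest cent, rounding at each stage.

DDP: the seller bears all costs including import duty.
Seller's account: goods 91476.46 + inland to port 1227.10 + export clearance 233.92 + freight 793.76 + insurance 171.23 + brokerage 73.77 + duty 6259.49 + delivery 1624.75 = 101860.48
Buyer's account: 0.00

Seller's account: USD 101860.48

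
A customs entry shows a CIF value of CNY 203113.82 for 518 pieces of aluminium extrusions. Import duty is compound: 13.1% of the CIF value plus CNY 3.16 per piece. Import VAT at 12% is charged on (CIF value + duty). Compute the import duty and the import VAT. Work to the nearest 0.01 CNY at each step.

Import duty: CNY 28244.79; import VAT: CNY 27763.03

Ad valorem component: 203113.82 × 13.1% = 26607.91
Specific component: 518 × 3.16 = 1636.88
Import duty = 26607.91 + 1636.88 = 28244.79
VAT base = CIF + duty = 203113.82 + 28244.79 = 231358.61
Import VAT = 231358.61 × 12% = 27763.03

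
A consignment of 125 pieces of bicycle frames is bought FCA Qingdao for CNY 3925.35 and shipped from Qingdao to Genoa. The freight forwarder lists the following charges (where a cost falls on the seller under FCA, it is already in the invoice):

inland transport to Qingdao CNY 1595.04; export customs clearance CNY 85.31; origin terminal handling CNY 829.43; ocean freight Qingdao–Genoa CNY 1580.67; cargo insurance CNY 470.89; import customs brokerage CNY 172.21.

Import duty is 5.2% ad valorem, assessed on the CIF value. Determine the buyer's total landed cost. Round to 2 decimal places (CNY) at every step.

Total landed cost: CNY 7332.48

FCA: the seller delivers export-cleared goods to the carrier; the buyer bears costs from that point.
Already in the invoice (seller's account under FCA): inland to port, export clearance — exclude.
CIF value = FCA price + origin terminal + freight + insurance = 3925.35 + 829.43 + 1580.67 + 470.89 = 6806.34
Import duty = 6806.34 × 5.2% = 353.93
Buyer bears: origin terminal 829.43 + freight 1580.67 + insurance 470.89 + brokerage 172.21 + duty 353.93 = 3407.13
Landed cost = invoice 3925.35 + 3407.13 = 7332.48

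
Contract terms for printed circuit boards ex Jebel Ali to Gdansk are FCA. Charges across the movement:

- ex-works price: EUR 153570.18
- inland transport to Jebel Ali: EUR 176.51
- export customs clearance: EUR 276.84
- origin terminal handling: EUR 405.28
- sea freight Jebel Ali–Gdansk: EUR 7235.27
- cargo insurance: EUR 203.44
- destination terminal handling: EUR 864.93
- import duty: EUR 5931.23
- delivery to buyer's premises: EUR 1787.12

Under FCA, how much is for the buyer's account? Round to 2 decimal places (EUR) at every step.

FCA: the seller delivers export-cleared goods to the carrier; the buyer bears costs from that point.
Seller's account: goods 153570.18 + inland to port 176.51 + export clearance 276.84 = 154023.53
Buyer's account: origin terminal 405.28 + freight 7235.27 + insurance 203.44 + destination terminal 864.93 + duty 5931.23 + delivery 1787.12 = 16427.27

Buyer's account: EUR 16427.27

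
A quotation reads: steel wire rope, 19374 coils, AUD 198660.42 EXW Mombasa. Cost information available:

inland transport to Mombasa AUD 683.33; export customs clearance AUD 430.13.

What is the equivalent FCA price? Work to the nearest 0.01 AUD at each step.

From EXW to FCA, the seller additionally bears: inland to port, export clearance.
FCA price = 198660.42 + 683.33 + 430.13 = 199773.88

FCA price: AUD 199773.88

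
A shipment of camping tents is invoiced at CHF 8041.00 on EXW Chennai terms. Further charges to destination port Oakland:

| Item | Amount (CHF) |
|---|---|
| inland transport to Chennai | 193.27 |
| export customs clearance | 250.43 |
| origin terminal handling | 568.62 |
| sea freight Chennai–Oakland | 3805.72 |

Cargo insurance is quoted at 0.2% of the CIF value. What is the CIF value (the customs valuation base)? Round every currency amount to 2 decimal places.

CIF value: CHF 12884.81

Let C be the CIF value. C = EXW price + pre-shipment costs + freight + 0.2% × C
C − 0.2% × C = 8041.00 + 193.27 + 250.43 + 568.62 + 3805.72
0.998 × C = 12859.04
C = 12859.04 / 0.998 = 12884.81
Insurance premium = 0.2% × 12884.81 = 25.77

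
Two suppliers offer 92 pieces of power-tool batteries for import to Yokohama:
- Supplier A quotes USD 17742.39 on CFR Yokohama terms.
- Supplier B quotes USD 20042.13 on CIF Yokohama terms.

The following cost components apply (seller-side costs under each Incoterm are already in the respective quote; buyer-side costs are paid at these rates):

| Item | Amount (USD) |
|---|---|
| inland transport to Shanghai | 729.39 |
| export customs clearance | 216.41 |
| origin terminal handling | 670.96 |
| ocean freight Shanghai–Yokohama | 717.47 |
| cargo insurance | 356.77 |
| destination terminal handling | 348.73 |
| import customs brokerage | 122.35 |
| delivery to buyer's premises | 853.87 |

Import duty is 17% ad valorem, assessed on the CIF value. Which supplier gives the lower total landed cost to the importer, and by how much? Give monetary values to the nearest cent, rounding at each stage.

Supplier A (CFR):
CIF value = CFR price + insurance = 17742.39 + 356.77 = 18099.16
Import duty = 18099.16 × 17% = 3076.86
Buyer bears (A): 356.77 + 348.73 + 122.35 + 853.87 = 1681.72
Landed cost (A) = invoice 17742.39 + 1681.72 + duty 3076.86 = 22500.97
Supplier B (CIF):
The CIF price already equals the CIF value: 20042.13
Import duty = 20042.13 × 17% = 3407.16
Buyer bears (B): 348.73 + 122.35 + 853.87 = 1324.95
Landed cost (B) = invoice 20042.13 + 1324.95 + duty 3407.16 = 24774.24
Difference = |22500.97 − 24774.24| = 2273.27

Supplier A is cheaper by USD 2273.27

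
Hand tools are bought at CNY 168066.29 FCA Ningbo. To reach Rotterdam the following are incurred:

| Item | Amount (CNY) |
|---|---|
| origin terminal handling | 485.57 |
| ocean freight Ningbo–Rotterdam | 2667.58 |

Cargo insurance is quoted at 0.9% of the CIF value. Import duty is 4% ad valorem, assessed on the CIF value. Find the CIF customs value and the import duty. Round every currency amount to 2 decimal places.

Let C be the CIF value. C = FCA price + pre-shipment costs + freight + 0.9% × C
C − 0.9% × C = 168066.29 + 485.57 + 2667.58
0.991 × C = 171219.44
C = 171219.44 / 0.991 = 172774.41
Insurance premium = 0.9% × 172774.41 = 1554.97
Import duty = 172774.41 × 4% = 6910.98

CIF value: CNY 172774.41; import duty: CNY 6910.98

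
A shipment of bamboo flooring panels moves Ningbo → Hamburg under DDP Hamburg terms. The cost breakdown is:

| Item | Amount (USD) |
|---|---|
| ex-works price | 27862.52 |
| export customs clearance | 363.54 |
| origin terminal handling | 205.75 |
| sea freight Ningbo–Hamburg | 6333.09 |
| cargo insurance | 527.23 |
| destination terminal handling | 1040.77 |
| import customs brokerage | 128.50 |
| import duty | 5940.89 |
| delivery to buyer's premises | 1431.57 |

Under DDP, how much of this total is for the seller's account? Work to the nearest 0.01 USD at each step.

Seller's account: USD 43833.86

DDP: the seller bears all costs including import duty.
Seller's account: goods 27862.52 + export clearance 363.54 + origin terminal 205.75 + freight 6333.09 + insurance 527.23 + destination terminal 1040.77 + brokerage 128.50 + duty 5940.89 + delivery 1431.57 = 43833.86
Buyer's account: 0.00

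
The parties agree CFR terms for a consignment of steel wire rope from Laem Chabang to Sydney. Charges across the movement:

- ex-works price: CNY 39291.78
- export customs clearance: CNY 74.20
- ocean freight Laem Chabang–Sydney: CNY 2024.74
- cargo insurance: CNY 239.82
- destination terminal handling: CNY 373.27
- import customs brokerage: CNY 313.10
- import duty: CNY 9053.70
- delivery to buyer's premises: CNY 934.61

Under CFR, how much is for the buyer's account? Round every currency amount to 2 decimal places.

Buyer's account: CNY 10914.50

CFR: the seller pays costs through ocean freight to the destination port, but not insurance.
Seller's account: goods 39291.78 + export clearance 74.20 + freight 2024.74 = 41390.72
Buyer's account: insurance 239.82 + destination terminal 373.27 + brokerage 313.10 + duty 9053.70 + delivery 934.61 = 10914.50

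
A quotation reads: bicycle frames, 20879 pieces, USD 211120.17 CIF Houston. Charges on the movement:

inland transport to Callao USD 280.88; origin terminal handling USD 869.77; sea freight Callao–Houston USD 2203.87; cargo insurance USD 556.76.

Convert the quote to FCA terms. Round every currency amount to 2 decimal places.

FCA price: USD 207489.77

Not relevant to the conversion: inland to port — on the seller under both CIF and FCA; already in the CIF price and stays in the FCA price.
From CIF to FCA, the seller no longer bears: origin terminal, freight, insurance.
FCA price = 211120.17 − 869.77 − 2203.87 − 556.76 = 207489.77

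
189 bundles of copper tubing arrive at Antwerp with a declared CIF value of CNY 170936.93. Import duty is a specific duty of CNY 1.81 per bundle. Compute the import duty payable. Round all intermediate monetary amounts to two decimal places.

Import duty: CNY 342.09

Import duty = 189 × 1.81 = 342.09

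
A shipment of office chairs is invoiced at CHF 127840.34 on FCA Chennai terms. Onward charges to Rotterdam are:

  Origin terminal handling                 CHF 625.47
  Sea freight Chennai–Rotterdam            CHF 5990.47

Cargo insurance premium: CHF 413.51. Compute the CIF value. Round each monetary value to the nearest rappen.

CIF value: CHF 134869.79

CIF = FCA price + pre-shipment costs + freight + insurance
CIF = 127840.34 + 625.47 + 5990.47 + 413.51 = 134869.79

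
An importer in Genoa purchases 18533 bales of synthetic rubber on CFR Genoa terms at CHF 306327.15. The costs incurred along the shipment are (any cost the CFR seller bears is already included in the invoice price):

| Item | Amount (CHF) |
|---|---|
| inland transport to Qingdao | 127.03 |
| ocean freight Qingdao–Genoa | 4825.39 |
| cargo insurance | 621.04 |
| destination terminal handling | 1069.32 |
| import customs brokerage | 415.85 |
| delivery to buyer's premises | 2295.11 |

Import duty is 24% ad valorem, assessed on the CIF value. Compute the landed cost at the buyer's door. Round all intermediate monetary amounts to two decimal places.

CFR: the seller pays costs through ocean freight to the destination port, but not insurance.
Already in the invoice (seller's account under CFR): inland to port, freight — exclude.
CIF value = CFR price + insurance = 306327.15 + 621.04 = 306948.19
Import duty = 306948.19 × 24% = 73667.57
Buyer bears: insurance 621.04 + destination terminal 1069.32 + brokerage 415.85 + delivery 2295.11 + duty 73667.57 = 78068.89
Landed cost = invoice 306327.15 + 78068.89 = 384396.04

Total landed cost: CHF 384396.04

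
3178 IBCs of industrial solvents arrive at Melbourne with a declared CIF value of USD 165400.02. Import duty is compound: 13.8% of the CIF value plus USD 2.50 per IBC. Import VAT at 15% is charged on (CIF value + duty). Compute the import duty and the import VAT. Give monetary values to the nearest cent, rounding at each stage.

Ad valorem component: 165400.02 × 13.8% = 22825.20
Specific component: 3178 × 2.50 = 7945.00
Import duty = 22825.20 + 7945.00 = 30770.20
VAT base = CIF + duty = 165400.02 + 30770.20 = 196170.22
Import VAT = 196170.22 × 15% = 29425.53

Import duty: USD 30770.20; import VAT: USD 29425.53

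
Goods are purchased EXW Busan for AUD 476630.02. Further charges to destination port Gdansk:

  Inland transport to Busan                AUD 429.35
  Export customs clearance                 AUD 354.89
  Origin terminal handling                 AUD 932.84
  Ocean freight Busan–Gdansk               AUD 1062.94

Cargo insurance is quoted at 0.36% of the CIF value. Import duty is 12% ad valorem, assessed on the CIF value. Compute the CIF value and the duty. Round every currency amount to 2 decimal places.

Let C be the CIF value. C = EXW price + pre-shipment costs + freight + 0.36% × C
C − 0.36% × C = 476630.02 + 429.35 + 354.89 + 932.84 + 1062.94
0.9964 × C = 479410.04
C = 479410.04 / 0.9964 = 481142.15
Insurance premium = 0.36% × 481142.15 = 1732.11
Import duty = 481142.15 × 12% = 57737.06

CIF value: AUD 481142.15; import duty: AUD 57737.06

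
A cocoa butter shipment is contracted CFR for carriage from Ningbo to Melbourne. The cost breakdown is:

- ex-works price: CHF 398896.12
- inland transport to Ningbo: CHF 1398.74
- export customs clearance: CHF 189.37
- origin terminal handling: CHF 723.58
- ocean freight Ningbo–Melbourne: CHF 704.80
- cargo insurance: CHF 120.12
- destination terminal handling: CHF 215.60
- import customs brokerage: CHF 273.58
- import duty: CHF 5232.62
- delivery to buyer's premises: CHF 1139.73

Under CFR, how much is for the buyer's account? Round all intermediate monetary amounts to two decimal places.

CFR: the seller pays costs through ocean freight to the destination port, but not insurance.
Seller's account: goods 398896.12 + inland to port 1398.74 + export clearance 189.37 + origin terminal 723.58 + freight 704.80 = 401912.61
Buyer's account: insurance 120.12 + destination terminal 215.60 + brokerage 273.58 + duty 5232.62 + delivery 1139.73 = 6981.65

Buyer's account: CHF 6981.65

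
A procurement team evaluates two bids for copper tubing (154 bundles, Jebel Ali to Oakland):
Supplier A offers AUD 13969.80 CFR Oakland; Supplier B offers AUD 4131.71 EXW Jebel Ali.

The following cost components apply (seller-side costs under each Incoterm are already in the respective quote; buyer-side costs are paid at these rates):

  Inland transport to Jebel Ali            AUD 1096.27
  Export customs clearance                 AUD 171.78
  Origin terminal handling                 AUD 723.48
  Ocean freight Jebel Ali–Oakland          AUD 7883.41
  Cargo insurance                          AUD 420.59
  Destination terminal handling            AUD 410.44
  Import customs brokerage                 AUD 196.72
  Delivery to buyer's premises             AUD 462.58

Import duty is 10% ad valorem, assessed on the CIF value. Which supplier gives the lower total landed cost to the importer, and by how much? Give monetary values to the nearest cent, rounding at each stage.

Supplier A (CFR):
CIF value = CFR price + insurance = 13969.80 + 420.59 = 14390.39
Import duty = 14390.39 × 10% = 1439.04
Buyer bears (A): 420.59 + 410.44 + 196.72 + 462.58 = 1490.33
Landed cost (A) = invoice 13969.80 + 1490.33 + duty 1439.04 = 16899.17
Supplier B (EXW):
CIF value = EXW price + inland to port + export clearance + origin terminal + freight + insurance = 4131.71 + 1096.27 + 171.78 + 723.48 + 7883.41 + 420.59 = 14427.24
Import duty = 14427.24 × 10% = 1442.72
Buyer bears (B): 1096.27 + 171.78 + 723.48 + 7883.41 + 420.59 + 410.44 + 196.72 + 462.58 = 11365.27
Landed cost (B) = invoice 4131.71 + 11365.27 + duty 1442.72 = 16939.70
Difference = |16899.17 − 16939.70| = 40.53

Supplier A is cheaper by AUD 40.53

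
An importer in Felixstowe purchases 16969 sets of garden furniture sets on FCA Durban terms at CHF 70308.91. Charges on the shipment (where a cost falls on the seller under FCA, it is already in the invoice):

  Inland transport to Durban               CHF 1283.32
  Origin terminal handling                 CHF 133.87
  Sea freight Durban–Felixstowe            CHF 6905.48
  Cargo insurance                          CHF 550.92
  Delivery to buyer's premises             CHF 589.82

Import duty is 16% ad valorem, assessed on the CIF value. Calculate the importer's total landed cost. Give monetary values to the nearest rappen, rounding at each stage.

FCA: the seller delivers export-cleared goods to the carrier; the buyer bears costs from that point.
Already in the invoice (seller's account under FCA): inland to port — exclude.
CIF value = FCA price + origin terminal + freight + insurance = 70308.91 + 133.87 + 6905.48 + 550.92 = 77899.18
Import duty = 77899.18 × 16% = 12463.87
Buyer bears: origin terminal 133.87 + freight 6905.48 + insurance 550.92 + delivery 589.82 + duty 12463.87 = 20643.96
Landed cost = invoice 70308.91 + 20643.96 = 90952.87

Total landed cost: CHF 90952.87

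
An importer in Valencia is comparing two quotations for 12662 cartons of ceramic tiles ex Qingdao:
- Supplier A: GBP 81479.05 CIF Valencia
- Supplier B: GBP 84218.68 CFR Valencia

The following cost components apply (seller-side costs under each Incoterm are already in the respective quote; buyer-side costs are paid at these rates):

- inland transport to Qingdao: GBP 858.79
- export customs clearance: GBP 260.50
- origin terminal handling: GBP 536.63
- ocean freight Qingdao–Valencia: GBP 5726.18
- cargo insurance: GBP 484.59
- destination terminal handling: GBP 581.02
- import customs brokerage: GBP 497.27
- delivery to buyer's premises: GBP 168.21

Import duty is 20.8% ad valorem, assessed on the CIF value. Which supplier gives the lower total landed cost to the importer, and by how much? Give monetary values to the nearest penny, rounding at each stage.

Supplier A is cheaper by GBP 3894.86

Supplier A (CIF):
The CIF price already equals the CIF value: 81479.05
Import duty = 81479.05 × 20.8% = 16947.64
Buyer bears (A): 581.02 + 497.27 + 168.21 = 1246.50
Landed cost (A) = invoice 81479.05 + 1246.50 + duty 16947.64 = 99673.19
Supplier B (CFR):
CIF value = CFR price + insurance = 84218.68 + 484.59 = 84703.27
Import duty = 84703.27 × 20.8% = 17618.28
Buyer bears (B): 484.59 + 581.02 + 497.27 + 168.21 = 1731.09
Landed cost (B) = invoice 84218.68 + 1731.09 + duty 17618.28 = 103568.05
Difference = |99673.19 − 103568.05| = 3894.86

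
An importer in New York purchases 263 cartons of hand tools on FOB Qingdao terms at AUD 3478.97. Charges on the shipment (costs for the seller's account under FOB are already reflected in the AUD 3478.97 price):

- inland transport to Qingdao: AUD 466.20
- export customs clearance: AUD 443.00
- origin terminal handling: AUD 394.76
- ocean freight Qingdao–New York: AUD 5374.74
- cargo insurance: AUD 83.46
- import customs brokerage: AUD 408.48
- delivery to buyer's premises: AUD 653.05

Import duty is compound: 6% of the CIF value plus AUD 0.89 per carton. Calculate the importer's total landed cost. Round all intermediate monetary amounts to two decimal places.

Total landed cost: AUD 10769.00

FOB: the seller bears costs until goods are on board at the origin port; the buyer bears freight, insurance and all costs thereafter.
Already in the invoice (seller's account under FOB): inland to port, export clearance, origin terminal — exclude.
CIF value = FOB price + freight + insurance = 3478.97 + 5374.74 + 83.46 = 8937.17
Ad valorem component: 8937.17 × 6% = 536.23
Specific component: 263 × 0.89 = 234.07
Import duty = 536.23 + 234.07 = 770.30
Buyer bears: freight 5374.74 + insurance 83.46 + brokerage 408.48 + delivery 653.05 + duty 770.30 = 7290.03
Landed cost = invoice 3478.97 + 7290.03 = 10769.00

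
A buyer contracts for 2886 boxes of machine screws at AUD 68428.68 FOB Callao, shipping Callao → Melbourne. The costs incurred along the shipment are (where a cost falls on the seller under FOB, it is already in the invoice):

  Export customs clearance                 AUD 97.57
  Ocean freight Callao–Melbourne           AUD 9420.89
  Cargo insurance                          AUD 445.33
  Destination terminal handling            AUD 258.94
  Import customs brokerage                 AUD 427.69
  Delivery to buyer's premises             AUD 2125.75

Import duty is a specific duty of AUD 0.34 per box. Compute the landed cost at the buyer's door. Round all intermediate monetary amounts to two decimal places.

FOB: the seller bears costs until goods are on board at the origin port; the buyer bears freight, insurance and all costs thereafter.
Already in the invoice (seller's account under FOB): export clearance — exclude.
CIF value = FOB price + freight + insurance = 68428.68 + 9420.89 + 445.33 = 78294.90
Import duty = 2886 × 0.34 = 981.24
Buyer bears: freight 9420.89 + insurance 445.33 + destination terminal 258.94 + brokerage 427.69 + delivery 2125.75 + duty 981.24 = 13659.84
Landed cost = invoice 68428.68 + 13659.84 = 82088.52

Total landed cost: AUD 82088.52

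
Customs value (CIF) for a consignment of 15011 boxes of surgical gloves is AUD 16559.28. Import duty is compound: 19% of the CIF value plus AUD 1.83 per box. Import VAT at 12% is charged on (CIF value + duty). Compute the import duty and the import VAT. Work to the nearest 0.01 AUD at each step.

Ad valorem component: 16559.28 × 19% = 3146.26
Specific component: 15011 × 1.83 = 27470.13
Import duty = 3146.26 + 27470.13 = 30616.39
VAT base = CIF + duty = 16559.28 + 30616.39 = 47175.67
Import VAT = 47175.67 × 12% = 5661.08

Import duty: AUD 30616.39; import VAT: AUD 5661.08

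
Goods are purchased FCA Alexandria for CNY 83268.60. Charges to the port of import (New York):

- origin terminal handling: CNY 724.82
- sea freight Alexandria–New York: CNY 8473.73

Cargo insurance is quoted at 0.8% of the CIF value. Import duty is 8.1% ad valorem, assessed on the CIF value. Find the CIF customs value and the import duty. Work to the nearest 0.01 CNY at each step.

Let C be the CIF value. C = FCA price + pre-shipment costs + freight + 0.8% × C
C − 0.8% × C = 83268.60 + 724.82 + 8473.73
0.992 × C = 92467.15
C = 92467.15 / 0.992 = 93212.85
Insurance premium = 0.8% × 93212.85 = 745.70
Import duty = 93212.85 × 8.1% = 7550.24

CIF value: CNY 93212.85; import duty: CNY 7550.24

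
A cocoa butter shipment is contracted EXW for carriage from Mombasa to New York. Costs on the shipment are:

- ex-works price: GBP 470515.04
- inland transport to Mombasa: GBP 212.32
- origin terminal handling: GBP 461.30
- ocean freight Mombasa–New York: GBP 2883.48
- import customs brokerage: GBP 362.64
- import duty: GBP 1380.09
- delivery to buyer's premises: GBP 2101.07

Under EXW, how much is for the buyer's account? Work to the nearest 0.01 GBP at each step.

Buyer's account: GBP 7400.90

EXW: the seller makes goods available at their premises; the buyer bears all onward costs.
Seller's account: goods 470515.04 = 470515.04
Buyer's account: inland to port 212.32 + origin terminal 461.30 + freight 2883.48 + brokerage 362.64 + duty 1380.09 + delivery 2101.07 = 7400.90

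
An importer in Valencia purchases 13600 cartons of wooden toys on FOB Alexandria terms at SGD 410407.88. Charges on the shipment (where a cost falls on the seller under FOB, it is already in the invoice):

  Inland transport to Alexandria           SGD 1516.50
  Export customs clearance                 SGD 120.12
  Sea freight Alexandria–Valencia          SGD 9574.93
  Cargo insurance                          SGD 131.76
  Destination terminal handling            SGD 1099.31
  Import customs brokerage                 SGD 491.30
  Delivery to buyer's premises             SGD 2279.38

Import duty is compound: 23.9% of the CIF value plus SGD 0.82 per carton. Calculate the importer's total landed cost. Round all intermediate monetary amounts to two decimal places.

Total landed cost: SGD 535543.94

FOB: the seller bears costs until goods are on board at the origin port; the buyer bears freight, insurance and all costs thereafter.
Already in the invoice (seller's account under FOB): inland to port, export clearance — exclude.
CIF value = FOB price + freight + insurance = 410407.88 + 9574.93 + 131.76 = 420114.57
Ad valorem component: 420114.57 × 23.9% = 100407.38
Specific component: 13600 × 0.82 = 11152.00
Import duty = 100407.38 + 11152.00 = 111559.38
Buyer bears: freight 9574.93 + insurance 131.76 + destination terminal 1099.31 + brokerage 491.30 + delivery 2279.38 + duty 111559.38 = 125136.06
Landed cost = invoice 410407.88 + 125136.06 = 535543.94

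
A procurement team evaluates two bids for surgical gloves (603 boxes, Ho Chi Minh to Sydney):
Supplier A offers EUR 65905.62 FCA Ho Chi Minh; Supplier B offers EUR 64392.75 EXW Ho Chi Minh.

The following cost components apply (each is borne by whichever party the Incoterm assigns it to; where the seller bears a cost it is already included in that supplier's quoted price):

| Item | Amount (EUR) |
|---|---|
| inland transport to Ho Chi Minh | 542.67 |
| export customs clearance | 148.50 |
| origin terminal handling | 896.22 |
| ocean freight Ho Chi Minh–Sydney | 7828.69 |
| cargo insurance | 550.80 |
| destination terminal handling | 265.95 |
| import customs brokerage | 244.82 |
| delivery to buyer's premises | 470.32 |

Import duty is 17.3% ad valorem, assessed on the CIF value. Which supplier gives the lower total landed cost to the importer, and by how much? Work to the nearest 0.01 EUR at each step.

Supplier B is cheaper by EUR 963.85

Supplier A (FCA):
CIF value = FCA price + origin terminal + freight + insurance = 65905.62 + 896.22 + 7828.69 + 550.80 = 75181.33
Import duty = 75181.33 × 17.3% = 13006.37
Buyer bears (A): 896.22 + 7828.69 + 550.80 + 265.95 + 244.82 + 470.32 = 10256.80
Landed cost (A) = invoice 65905.62 + 10256.80 + duty 13006.37 = 89168.79
Supplier B (EXW):
CIF value = EXW price + inland to port + export clearance + origin terminal + freight + insurance = 64392.75 + 542.67 + 148.50 + 896.22 + 7828.69 + 550.80 = 74359.63
Import duty = 74359.63 × 17.3% = 12864.22
Buyer bears (B): 542.67 + 148.50 + 896.22 + 7828.69 + 550.80 + 265.95 + 244.82 + 470.32 = 10947.97
Landed cost (B) = invoice 64392.75 + 10947.97 + duty 12864.22 = 88204.94
Difference = |89168.79 − 88204.94| = 963.85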